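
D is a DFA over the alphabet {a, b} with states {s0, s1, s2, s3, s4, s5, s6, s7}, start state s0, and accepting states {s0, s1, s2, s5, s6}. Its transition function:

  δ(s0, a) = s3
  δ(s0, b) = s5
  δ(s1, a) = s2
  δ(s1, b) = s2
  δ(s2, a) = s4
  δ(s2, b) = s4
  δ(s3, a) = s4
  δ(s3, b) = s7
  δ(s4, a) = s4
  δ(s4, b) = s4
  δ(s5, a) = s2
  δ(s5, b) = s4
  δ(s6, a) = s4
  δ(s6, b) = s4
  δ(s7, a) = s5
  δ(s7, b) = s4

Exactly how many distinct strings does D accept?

5

The useful subgraph on states {s0, s2, s3, s5, s7} is acyclic, so L(D) is finite; the longest accepting path visits 5 useful states, giving maximum string length 4.
Counting accepting paths from s0 by length: 1 of length 0, 1 of length 1, 1 of length 2, 1 of length 3, 1 of length 4. Total 5.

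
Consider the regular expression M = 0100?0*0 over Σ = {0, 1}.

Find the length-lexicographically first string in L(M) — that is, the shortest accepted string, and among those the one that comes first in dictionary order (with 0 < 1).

0100

By inspection of the expression, no string of length less than 4 matches, and 0100 is the lexicographically first match of length 4.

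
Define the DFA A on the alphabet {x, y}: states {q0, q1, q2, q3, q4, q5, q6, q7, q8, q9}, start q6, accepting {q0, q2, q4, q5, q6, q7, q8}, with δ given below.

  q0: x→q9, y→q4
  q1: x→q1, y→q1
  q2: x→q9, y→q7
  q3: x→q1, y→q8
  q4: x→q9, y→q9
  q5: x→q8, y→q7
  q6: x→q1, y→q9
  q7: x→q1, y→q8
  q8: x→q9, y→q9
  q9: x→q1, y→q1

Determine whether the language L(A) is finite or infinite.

finite

The useful states (reachable from q6 and able to reach an accepting state) are {q6}.
Restricted to these states the transition graph has no cycle, so every accepting path has bounded length and L is finite.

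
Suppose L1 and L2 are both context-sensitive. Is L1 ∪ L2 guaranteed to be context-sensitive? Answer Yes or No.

A linear-bounded automaton can nondeterministically choose to simulate the LBA for L₁ or the LBA for L₂; equivalently, with disjoint nonterminals, S → S₁ | S₂ added to two noncontracting grammars is still noncontracting.
So the context-sensitive languages are closed under union.

Yes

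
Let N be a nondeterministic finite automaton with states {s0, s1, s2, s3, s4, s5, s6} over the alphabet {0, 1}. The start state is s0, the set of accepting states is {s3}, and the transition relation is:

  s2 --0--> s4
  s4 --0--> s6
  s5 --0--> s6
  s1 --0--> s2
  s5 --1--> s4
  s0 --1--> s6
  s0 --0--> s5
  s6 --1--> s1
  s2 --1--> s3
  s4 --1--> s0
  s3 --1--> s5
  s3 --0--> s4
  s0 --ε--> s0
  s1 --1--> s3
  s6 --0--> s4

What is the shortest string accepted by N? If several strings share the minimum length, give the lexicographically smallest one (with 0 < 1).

A breadth-first search from s0 reaches an accepting state first via the path s0 → s6 → s1 → s3 on input 111.
No string of length < 3 is accepted (BFS exhausts all shorter strings without reaching an accepting state), and 111 is the lexicographically least accepting string of length 3.

111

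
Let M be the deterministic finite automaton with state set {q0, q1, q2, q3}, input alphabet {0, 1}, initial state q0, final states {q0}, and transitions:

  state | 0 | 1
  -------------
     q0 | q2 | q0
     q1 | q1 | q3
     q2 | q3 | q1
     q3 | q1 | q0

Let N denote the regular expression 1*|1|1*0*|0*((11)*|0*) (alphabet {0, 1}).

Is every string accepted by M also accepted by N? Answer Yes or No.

The string 001 is in L(M) but not in L(N).
So L(M) ⊄ L(N).

No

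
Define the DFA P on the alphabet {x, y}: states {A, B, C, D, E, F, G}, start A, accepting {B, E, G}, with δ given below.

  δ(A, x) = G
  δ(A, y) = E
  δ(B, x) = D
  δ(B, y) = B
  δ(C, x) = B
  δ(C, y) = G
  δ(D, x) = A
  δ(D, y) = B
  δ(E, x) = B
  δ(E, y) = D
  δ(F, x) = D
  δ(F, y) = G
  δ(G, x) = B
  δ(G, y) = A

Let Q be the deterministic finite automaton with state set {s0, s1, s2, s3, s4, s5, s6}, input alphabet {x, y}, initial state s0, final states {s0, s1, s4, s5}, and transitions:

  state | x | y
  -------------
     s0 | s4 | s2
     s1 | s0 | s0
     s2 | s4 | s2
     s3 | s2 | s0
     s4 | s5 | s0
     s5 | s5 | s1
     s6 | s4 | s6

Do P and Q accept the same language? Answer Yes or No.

No

The string y is accepted by P but rejected by Q.
So L(P) ≠ L(Q).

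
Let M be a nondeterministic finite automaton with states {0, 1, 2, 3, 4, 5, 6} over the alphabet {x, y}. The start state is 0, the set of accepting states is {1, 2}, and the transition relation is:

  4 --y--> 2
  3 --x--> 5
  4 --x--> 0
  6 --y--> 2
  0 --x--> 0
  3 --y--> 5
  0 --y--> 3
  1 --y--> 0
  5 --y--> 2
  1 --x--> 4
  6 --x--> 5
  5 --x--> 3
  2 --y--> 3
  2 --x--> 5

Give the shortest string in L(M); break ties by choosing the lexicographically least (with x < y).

A breadth-first search from 0 reaches an accepting state first via the path 0 → 3 → 5 → 2 on input yxy.
No string of length < 3 is accepted (BFS exhausts all shorter strings without reaching an accepting state), and yxy is the lexicographically least accepting string of length 3.

yxy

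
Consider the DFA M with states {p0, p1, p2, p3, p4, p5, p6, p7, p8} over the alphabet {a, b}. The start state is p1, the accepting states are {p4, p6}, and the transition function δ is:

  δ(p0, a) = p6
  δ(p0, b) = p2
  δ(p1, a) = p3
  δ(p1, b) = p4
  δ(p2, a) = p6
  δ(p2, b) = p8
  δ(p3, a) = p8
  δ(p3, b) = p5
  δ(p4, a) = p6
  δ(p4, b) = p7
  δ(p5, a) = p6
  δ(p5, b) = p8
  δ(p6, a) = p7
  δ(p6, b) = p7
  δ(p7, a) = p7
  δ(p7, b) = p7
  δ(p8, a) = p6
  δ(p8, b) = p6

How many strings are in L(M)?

The useful subgraph on states {p1, p3, p4, p5, p6, p8} is acyclic, so L(M) is finite; the longest accepting path visits 5 useful states, giving maximum string length 4.
Counting accepting paths from p1 by length: 1 of length 1, 1 of length 2, 3 of length 3, 2 of length 4. Total 7.

7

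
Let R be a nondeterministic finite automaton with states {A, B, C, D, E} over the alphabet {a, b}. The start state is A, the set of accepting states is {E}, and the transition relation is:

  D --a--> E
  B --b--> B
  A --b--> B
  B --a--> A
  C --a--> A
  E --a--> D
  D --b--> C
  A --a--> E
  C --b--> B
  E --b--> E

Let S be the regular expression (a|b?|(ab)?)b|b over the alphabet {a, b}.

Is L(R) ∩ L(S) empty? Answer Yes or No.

The string ab is accepted by both R and S.
Hence L(R) ∩ L(S) ≠ ∅.

No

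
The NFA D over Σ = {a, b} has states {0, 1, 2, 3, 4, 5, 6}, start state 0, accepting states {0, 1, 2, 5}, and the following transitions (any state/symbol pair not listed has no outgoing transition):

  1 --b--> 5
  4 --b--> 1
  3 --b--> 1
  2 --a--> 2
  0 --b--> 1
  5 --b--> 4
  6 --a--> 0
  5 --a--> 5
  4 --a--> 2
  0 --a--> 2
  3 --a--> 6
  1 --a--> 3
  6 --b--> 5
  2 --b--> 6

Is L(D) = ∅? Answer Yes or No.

No

The empty string ε is accepted: the run 0 ends in the accepting state 0.
Since at least one string is accepted, L(D) is not empty.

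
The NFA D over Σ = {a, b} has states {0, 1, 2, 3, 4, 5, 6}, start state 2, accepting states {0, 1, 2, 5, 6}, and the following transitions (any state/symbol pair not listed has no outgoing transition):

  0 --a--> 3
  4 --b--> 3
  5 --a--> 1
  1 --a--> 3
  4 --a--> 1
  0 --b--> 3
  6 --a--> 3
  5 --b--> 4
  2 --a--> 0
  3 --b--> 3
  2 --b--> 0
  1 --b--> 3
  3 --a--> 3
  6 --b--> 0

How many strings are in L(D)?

The useful subgraph on states {0, 2} is acyclic, so L(D) is finite; the longest accepting path visits 2 useful states, giving maximum string length 1.
Counting accepting paths from 2 by length: 1 of length 0, 2 of length 1. Total 3.

3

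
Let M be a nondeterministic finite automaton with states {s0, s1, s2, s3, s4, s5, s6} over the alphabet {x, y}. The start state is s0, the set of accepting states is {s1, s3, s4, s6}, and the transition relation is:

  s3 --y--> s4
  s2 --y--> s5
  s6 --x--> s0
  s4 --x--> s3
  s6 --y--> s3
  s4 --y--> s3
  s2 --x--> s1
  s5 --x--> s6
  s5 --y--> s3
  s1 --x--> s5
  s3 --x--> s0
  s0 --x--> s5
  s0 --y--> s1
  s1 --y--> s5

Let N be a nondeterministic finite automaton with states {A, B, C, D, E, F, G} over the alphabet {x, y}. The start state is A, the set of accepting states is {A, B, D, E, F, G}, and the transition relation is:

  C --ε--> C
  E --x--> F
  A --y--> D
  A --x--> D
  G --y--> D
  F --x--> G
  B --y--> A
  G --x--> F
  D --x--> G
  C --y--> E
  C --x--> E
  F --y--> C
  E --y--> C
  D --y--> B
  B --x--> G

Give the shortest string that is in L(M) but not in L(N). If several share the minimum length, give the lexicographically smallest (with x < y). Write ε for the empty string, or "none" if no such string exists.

xxxy

The string xxxy is accepted by M but not by N.
No shorter string lies in the difference, and xxxy is the lexicographically first length-4 string in L(M) \ L(N).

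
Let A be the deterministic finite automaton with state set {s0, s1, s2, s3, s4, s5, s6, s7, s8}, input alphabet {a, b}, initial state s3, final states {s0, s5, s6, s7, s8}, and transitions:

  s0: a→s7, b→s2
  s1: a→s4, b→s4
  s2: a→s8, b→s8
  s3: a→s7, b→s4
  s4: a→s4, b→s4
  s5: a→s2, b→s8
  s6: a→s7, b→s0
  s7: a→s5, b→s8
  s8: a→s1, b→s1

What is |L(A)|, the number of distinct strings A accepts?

6

The useful subgraph on states {s2, s3, s5, s7, s8} is acyclic, so L(A) is finite; the longest accepting path visits 5 useful states, giving maximum string length 4.
Counting accepting paths from s3 by length: 1 of length 1, 2 of length 2, 1 of length 3, 2 of length 4. Total 6.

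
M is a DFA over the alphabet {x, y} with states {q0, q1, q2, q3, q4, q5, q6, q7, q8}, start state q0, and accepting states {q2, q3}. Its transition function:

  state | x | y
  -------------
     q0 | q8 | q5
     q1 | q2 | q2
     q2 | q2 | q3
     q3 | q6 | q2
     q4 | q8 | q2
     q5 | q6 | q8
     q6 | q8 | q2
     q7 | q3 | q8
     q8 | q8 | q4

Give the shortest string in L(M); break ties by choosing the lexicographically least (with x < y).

A breadth-first search from q0 reaches an accepting state first via the path q0 → q8 → q4 → q2 on input xyy.
No string of length < 3 is accepted (BFS exhausts all shorter strings without reaching an accepting state), and xyy is the lexicographically least accepting string of length 3.

xyy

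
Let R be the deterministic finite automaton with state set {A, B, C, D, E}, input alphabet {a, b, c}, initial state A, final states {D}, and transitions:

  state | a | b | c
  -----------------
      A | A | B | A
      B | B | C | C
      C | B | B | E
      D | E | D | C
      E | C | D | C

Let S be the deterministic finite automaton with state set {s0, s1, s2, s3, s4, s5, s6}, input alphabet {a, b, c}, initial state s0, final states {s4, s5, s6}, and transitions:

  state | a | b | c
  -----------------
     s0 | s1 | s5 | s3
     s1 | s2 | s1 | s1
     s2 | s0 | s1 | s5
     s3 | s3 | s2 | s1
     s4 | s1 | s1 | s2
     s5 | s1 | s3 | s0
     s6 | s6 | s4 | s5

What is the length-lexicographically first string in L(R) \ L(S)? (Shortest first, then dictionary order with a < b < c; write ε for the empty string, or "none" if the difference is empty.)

bbcb

The string bbcb is accepted by R but not by S.
No shorter string lies in the difference, and bbcb is the lexicographically first length-4 string in L(R) \ L(S).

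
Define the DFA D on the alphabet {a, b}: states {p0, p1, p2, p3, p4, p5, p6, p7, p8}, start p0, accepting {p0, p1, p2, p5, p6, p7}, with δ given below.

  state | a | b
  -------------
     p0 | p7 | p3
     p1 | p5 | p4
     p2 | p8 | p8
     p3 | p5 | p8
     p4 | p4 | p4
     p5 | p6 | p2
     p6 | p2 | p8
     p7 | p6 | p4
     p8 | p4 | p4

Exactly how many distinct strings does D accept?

The useful subgraph on states {p0, p2, p3, p5, p6, p7} is acyclic, so L(D) is finite; the longest accepting path visits 5 useful states, giving maximum string length 4.
Counting accepting paths from p0 by length: 1 of length 0, 1 of length 1, 2 of length 2, 3 of length 3, 1 of length 4. Total 8.

8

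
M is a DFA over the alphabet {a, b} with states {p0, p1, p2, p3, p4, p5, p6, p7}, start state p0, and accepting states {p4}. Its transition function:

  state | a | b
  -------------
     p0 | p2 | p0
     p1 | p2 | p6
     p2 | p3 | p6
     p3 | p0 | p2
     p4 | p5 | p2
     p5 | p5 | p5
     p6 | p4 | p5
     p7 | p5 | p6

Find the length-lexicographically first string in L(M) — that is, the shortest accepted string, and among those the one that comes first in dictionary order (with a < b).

A breadth-first search from p0 reaches an accepting state first via the path p0 → p2 → p6 → p4 on input aba.
No string of length < 3 is accepted (BFS exhausts all shorter strings without reaching an accepting state), and aba is the lexicographically least accepting string of length 3.

aba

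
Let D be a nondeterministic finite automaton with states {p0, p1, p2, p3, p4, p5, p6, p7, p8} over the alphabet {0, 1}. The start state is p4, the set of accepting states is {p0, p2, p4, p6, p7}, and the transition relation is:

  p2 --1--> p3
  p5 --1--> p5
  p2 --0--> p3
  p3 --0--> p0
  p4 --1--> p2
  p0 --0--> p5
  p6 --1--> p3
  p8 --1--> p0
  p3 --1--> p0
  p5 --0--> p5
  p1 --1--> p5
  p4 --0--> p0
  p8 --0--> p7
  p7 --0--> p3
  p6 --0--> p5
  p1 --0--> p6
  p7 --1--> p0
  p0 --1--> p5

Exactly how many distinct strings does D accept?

7

The useful subgraph on states {p0, p2, p3, p4} is acyclic, so L(D) is finite; the longest accepting path visits 4 useful states, giving maximum string length 3.
Counting accepting paths from p4 by length: 1 of length 0, 2 of length 1, 4 of length 3. Total 7.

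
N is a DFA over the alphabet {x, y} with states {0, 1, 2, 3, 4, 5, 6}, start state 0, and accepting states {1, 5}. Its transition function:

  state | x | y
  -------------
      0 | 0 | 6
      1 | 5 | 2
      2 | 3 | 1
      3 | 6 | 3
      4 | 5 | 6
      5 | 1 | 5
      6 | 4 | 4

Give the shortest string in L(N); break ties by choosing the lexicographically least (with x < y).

yxx

A breadth-first search from 0 reaches an accepting state first via the path 0 → 6 → 4 → 5 on input yxx.
No string of length < 3 is accepted (BFS exhausts all shorter strings without reaching an accepting state), and yxx is the lexicographically least accepting string of length 3.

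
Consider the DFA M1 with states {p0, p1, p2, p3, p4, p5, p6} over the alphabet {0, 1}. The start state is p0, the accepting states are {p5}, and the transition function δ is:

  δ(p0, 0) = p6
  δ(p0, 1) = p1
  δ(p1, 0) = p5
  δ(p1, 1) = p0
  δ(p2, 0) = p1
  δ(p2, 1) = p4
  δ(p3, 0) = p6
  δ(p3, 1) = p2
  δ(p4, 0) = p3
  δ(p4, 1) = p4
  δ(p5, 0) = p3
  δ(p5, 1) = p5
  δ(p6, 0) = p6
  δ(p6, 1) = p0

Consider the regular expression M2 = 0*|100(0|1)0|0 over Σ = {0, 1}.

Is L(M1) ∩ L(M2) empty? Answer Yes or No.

Yes

Converting the expression M2 to a DFA (subset construction, then merging equivalent states) gives the minimal DFA with states {r0, r1, r2, r3, r4, r5, r6, r7}, start state r0, accepting states {r0, r1, r7} and transitions r0: 0→r1, 1→r2; r1: 0→r1, 1→r3; r2: 0→r4, 1→r3; r3: 0→r3, 1→r3; r4: 0→r5, 1→r3; r5: 0→r6, 1→r6; r6: 0→r7, 1→r3; r7: 0→r3, 1→r3.
Exploring the product automaton M1 × M2 from the start pair (p0, r0), following both machines on each input symbol, reaches 16 state pairs: (p0, r0), (p6, r1), (p1, r2), (p0, r3), (p5, r4), (p6, r3), (p1, r3), (p3, r5), (p5, r3), (p6, r6), (p2, r6), (p3, r3), (p6, r7), (p1, r7), (p4, r3), (p2, r3).
M1 accepts in {p5} and M2 accepts in {r0, r1, r7}; no reachable pair has both components accepting, so no string drives both machines to acceptance simultaneously and L(M1) ∩ L(M2) = ∅.
So no string is accepted by both, and the intersection is empty.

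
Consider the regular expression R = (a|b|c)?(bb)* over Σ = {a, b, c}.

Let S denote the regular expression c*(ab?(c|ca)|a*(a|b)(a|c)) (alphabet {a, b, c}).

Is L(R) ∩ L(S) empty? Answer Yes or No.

Converting the expression R to a DFA (subset construction, then merging equivalent states) gives the minimal DFA with states {r0, r1, r2, r3, r4}, start state r0, accepting states {r0, r1, r2} and transitions r0: a→r1, b→r2, c→r1; r1: a→r3, b→r4, c→r3; r2: a→r3, b→r2, c→r3; r3: a→r3, b→r3, c→r3; r4: a→r3, b→r1, c→r3.
Converting the expression S to a DFA (subset construction, then merging equivalent states) gives the minimal DFA with states {s0, s1, s2, s3, s4, s5, s6, s7}, start state s0, accepting states {s3, s5, s6} and transitions s0: a→s1, b→s2, c→s0; s1: a→s3, b→s4, c→s5; s2: a→s6, b→s7, c→s6; s3: a→s3, b→s2, c→s6; s4: a→s6, b→s7, c→s5; s5: a→s6, b→s7, c→s7; s6: a→s7, b→s7, c→s7; s7: a→s7, b→s7, c→s7.
Exploring the product automaton R × S from the start pair (r0, s0), following both machines on each input symbol, reaches 17 state pairs: (r0, s0), (r1, s1), (r2, s2), (r1, s0), (r3, s3), (r4, s4), (r3, s5), (r3, s6), (r2, s7), (r3, s1), (r4, s2), (r3, s0), (r3, s2), (r1, s7), (r3, s7), (r3, s4), (r4, s7).
R accepts in {r0, r1, r2} and S accepts in {s3, s5, s6}; no reachable pair has both components accepting, so no string drives both machines to acceptance simultaneously and L(R) ∩ L(S) = ∅.
So no string is accepted by both, and the intersection is empty.

Yes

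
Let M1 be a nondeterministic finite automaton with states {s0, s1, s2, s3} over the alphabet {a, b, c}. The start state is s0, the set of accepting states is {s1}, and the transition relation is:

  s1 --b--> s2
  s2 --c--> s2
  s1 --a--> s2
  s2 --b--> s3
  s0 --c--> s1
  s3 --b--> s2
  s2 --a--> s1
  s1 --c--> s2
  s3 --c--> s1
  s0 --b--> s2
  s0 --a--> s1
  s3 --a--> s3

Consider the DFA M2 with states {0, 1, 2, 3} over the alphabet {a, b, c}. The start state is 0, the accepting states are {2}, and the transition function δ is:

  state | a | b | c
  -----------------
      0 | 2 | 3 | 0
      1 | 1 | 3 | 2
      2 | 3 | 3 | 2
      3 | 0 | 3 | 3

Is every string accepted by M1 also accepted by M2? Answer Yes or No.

The string c is in L(M1) but not in L(M2).
So L(M1) ⊄ L(M2).

No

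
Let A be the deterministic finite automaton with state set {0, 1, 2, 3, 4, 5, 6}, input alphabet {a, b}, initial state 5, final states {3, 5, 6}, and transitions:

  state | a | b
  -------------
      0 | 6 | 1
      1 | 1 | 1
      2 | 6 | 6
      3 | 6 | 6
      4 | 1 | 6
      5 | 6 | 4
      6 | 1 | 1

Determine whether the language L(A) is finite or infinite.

finite

The useful states (reachable from 5 and able to reach an accepting state) are {4, 5, 6}.
Restricted to these states the transition graph has no cycle, so every accepting path has bounded length and L is finite.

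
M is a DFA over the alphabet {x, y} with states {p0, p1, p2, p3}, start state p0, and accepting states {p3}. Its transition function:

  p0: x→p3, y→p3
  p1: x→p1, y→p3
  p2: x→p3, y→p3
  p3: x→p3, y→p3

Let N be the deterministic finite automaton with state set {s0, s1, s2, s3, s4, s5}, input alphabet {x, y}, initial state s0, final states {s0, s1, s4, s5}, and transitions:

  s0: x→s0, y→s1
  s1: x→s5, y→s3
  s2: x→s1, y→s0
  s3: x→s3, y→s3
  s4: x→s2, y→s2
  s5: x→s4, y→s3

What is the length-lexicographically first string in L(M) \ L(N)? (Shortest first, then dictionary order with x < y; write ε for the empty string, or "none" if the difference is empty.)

The string yy is accepted by M but not by N.
No shorter string lies in the difference, and yy is the lexicographically first length-2 string in L(M) \ L(N).

yy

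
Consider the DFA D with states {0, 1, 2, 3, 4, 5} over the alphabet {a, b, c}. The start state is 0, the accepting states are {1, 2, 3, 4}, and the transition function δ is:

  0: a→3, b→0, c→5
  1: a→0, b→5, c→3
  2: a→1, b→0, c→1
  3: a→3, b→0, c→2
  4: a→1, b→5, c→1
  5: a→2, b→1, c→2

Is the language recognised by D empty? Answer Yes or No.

The string a is accepted: the run 0 → 3 ends in the accepting state 3.
Since at least one string is accepted, L(D) is not empty.

No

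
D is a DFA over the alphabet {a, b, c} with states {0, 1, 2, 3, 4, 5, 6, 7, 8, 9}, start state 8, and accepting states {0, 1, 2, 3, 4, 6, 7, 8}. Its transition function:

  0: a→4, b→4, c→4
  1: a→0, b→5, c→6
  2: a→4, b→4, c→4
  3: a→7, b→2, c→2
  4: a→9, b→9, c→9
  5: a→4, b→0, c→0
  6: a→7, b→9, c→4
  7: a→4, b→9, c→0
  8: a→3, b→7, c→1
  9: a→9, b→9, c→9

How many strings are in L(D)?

The useful subgraph on states {0, 1, 2, 3, 4, 5, 6, 7, 8} is acyclic, so L(D) is finite; the longest accepting path visits 6 useful states, giving maximum string length 5.
Counting accepting paths from 8 by length: 1 of length 0, 3 of length 1, 7 of length 2, 19 of length 3, 11 of length 4, 3 of length 5. Total 44.

44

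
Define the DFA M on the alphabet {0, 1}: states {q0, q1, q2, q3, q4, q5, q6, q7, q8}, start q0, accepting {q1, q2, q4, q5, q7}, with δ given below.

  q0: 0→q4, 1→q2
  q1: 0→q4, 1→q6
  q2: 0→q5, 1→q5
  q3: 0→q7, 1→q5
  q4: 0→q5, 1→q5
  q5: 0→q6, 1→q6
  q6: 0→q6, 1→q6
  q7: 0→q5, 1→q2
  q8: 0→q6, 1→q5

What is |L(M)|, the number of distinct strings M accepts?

6

The useful subgraph on states {q0, q2, q4, q5} is acyclic, so L(M) is finite; the longest accepting path visits 3 useful states, giving maximum string length 2.
Counting accepting paths from q0 by length: 2 of length 1, 4 of length 2. Total 6.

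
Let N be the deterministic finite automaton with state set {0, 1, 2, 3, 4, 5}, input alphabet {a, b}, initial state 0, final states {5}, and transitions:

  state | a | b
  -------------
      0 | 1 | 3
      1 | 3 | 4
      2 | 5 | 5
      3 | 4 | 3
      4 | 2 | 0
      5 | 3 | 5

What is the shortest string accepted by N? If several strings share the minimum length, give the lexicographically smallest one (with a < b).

abaa

A breadth-first search from 0 reaches an accepting state first via the path 0 → 1 → 4 → 2 → 5 on input abaa.
No string of length < 4 is accepted (BFS exhausts all shorter strings without reaching an accepting state), and abaa is the lexicographically least accepting string of length 4.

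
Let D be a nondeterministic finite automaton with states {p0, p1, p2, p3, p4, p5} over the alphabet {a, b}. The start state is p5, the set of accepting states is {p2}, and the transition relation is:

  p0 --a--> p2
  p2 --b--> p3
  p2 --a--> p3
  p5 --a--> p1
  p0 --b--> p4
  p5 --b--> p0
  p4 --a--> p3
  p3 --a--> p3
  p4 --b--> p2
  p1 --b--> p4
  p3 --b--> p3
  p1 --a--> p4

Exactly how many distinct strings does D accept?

4

The useful subgraph on states {p0, p1, p2, p4, p5} is acyclic, so L(D) is finite; the longest accepting path visits 4 useful states, giving maximum string length 3.
Counting accepting paths from p5 by length: 1 of length 2, 3 of length 3. Total 4.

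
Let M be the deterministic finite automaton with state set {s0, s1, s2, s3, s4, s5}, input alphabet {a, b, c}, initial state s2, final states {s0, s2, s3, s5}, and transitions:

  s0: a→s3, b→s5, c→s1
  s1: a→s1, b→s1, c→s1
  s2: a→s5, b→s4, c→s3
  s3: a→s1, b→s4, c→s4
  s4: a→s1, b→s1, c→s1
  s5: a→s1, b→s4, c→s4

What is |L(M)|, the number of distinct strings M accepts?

3

The useful subgraph on states {s2, s3, s5} is acyclic, so L(M) is finite; the longest accepting path visits 2 useful states, giving maximum string length 1.
Counting accepting paths from s2 by length: 1 of length 0, 2 of length 1. Total 3.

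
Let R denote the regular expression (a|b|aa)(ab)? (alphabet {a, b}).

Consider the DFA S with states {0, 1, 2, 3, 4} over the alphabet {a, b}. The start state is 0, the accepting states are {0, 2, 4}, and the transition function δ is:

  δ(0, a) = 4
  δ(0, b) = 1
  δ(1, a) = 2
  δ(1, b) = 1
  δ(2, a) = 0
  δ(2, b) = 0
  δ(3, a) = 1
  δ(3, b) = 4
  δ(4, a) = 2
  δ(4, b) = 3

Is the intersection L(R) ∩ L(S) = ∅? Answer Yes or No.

The string a is accepted by both R and S.
Hence L(R) ∩ L(S) ≠ ∅.

No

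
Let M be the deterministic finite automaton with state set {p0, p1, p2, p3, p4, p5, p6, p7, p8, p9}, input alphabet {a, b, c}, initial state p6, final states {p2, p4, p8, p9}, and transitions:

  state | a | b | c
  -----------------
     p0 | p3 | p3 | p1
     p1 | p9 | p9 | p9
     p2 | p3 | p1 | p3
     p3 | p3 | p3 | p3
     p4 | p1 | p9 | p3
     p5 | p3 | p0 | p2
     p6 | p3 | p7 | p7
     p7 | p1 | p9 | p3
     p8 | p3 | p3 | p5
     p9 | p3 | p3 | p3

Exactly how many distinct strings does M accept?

8

The useful subgraph on states {p1, p6, p7, p9} is acyclic, so L(M) is finite; the longest accepting path visits 4 useful states, giving maximum string length 3.
Counting accepting paths from p6 by length: 2 of length 2, 6 of length 3. Total 8.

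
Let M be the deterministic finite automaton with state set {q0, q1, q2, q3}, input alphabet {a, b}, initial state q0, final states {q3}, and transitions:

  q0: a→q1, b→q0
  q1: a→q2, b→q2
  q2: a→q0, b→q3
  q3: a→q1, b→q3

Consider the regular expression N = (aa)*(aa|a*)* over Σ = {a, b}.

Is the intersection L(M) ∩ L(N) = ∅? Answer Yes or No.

Converting the expression N to a DFA (subset construction, then merging equivalent states) gives the minimal DFA with states {n0, n1}, start state n0, accepting states {n0} and transitions n0: a→n0, b→n1; n1: a→n1, b→n1.
Exploring the product automaton M × N from the start pair (q0, n0), following both machines on each input symbol, reaches 7 state pairs: (q0, n0), (q1, n0), (q0, n1), (q2, n0), (q2, n1), (q1, n1), (q3, n1).
M accepts in {q3} and N accepts in {n0}; no reachable pair has both components accepting, so no string drives both machines to acceptance simultaneously and L(M) ∩ L(N) = ∅.
So no string is accepted by both, and the intersection is empty.

Yes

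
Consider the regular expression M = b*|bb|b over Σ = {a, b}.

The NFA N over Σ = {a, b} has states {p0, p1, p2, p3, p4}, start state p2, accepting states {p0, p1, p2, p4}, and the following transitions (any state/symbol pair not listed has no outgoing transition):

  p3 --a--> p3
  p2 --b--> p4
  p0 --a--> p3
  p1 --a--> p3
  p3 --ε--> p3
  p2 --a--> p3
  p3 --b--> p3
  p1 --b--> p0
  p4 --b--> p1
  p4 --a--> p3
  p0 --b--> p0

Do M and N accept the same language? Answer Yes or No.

Yes

Converting the expression M to a DFA (subset construction, then merging equivalent states) gives the minimal DFA with states {m0, m1}, start state m0, accepting states {m0} and transitions m0: a→m1, b→m0; m1: a→m1, b→m1.
Exploring the product automaton M × N from the start pair (m0, p2), following both machines on each input symbol, reaches 5 state pairs: (m0, p2), (m1, p3), (m0, p4), (m0, p1), (m0, p0).
M accepts in {m0} and N accepts in {p0, p1, p2, p4}. In every reachable pair the two components are either both accepting — (m0, p2), (m0, p4), (m0, p1), (m0, p0) — or both non-accepting, so no string is accepted by exactly one of the machines: L(M) \ L(N) and L(N) \ L(M) are both empty.
Hence every string is accepted by M iff it is accepted by N, and the two languages coincide.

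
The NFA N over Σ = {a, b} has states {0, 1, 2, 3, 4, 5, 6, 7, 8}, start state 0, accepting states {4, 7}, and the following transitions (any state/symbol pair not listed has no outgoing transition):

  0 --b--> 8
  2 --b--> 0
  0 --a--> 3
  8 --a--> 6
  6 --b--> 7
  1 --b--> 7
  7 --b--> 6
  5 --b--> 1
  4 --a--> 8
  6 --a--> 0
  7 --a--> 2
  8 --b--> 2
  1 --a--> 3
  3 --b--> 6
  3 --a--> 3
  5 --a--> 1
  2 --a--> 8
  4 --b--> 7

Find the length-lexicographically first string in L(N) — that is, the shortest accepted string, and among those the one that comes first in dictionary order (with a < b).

abb

A breadth-first search from 0 reaches an accepting state first via the path 0 → 3 → 6 → 7 on input abb.
No string of length < 3 is accepted (BFS exhausts all shorter strings without reaching an accepting state), and abb is the lexicographically least accepting string of length 3.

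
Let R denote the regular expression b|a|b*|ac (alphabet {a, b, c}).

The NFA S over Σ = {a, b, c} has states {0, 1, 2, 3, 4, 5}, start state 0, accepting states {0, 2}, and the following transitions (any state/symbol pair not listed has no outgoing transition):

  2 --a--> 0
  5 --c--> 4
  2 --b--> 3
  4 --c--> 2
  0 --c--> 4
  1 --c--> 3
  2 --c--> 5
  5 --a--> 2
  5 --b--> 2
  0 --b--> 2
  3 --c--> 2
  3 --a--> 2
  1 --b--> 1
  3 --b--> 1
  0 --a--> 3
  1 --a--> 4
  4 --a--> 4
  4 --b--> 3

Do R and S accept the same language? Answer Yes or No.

The string a is accepted by R but rejected by S.
So L(R) ≠ L(S).

No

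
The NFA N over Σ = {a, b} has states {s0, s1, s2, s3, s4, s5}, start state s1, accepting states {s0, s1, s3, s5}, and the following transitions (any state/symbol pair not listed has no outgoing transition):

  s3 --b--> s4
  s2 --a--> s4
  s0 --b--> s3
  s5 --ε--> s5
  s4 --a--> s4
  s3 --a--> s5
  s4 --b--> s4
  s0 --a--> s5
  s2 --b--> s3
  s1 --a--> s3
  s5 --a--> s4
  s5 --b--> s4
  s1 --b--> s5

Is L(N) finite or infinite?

The useful states (reachable from s1 and able to reach an accepting state) are {s1, s3, s5}.
Restricted to these states the transition graph has no cycle, so every accepting path has bounded length and L is finite.

finite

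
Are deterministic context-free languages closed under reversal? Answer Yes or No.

No

L = {c bⁿaⁿ : n≥0} ∪ {d b²ⁿaⁿ : n≥0} is a DCFL: the first symbol tells a deterministic PDA whether to pop one or two b's per a. Its reversal Lᴿ = {aⁿbⁿ c : n≥0} ∪ {aⁿb²ⁿ d : n≥0} is not. DCFLs are closed under right quotient by regular languages, and Lᴿ/{c, d} = {aⁿbⁿ : n≥0} ∪ {aⁿb²ⁿ : n≥0} — the standard context-free language accepted by no deterministic PDA (intuitively the machine would have to commit to a b-to-a ratio before the distinguishing marker arrives; formally, a DPDA for it would have a single run on aⁿb²ⁿ, accepting after the prefix aⁿbⁿ and accepting again after n more b's; an ordinary PDA that simulates it on a's and b's and, at any moment when it is accepting, may switch to reading only a fresh letter e while feeding each e to the simulation as a b, would accept aⁱbʲeᵏ (k≥1) exactly when both aⁱbʲ and aⁱbʲ⁺ᵏ are in the language, i.e. its language intersected with the regular set a*b*e⁺ would be exactly {aⁿbⁿeⁿ : n≥1} — impossible, since context-free languages are closed under intersection with regular sets and {aⁿbⁿeⁿ} is not context-free). So Lᴿ cannot be a DCFL.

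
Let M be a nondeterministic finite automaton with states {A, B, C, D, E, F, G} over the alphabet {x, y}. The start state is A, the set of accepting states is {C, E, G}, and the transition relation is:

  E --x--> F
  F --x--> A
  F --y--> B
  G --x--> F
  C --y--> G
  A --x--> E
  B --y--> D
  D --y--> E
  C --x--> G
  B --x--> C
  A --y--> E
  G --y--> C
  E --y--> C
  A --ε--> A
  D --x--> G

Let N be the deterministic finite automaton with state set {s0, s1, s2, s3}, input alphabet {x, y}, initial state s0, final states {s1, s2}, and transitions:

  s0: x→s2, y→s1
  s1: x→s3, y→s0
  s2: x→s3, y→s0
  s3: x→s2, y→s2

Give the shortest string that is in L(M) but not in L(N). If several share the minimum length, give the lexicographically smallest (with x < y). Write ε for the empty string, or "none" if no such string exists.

The string xy is accepted by M but not by N.
No shorter string lies in the difference, and xy is the lexicographically first length-2 string in L(M) \ L(N).

xy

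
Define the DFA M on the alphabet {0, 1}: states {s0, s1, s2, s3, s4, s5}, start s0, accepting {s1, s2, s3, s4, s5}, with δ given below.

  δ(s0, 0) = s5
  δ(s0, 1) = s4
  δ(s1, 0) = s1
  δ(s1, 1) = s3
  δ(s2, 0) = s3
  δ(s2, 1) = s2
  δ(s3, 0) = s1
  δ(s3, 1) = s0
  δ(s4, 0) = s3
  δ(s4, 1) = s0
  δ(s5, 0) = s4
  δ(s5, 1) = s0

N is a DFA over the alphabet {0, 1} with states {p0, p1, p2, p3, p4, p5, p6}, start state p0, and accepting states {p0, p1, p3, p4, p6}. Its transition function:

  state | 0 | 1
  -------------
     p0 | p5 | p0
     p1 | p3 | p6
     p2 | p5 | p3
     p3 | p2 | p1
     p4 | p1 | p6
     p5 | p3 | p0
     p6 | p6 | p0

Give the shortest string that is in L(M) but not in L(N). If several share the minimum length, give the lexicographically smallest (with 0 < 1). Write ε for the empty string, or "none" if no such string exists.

0

The string 0 is accepted by M but not by N.
No shorter string lies in the difference, and 0 is the lexicographically first length-1 string in L(M) \ L(N).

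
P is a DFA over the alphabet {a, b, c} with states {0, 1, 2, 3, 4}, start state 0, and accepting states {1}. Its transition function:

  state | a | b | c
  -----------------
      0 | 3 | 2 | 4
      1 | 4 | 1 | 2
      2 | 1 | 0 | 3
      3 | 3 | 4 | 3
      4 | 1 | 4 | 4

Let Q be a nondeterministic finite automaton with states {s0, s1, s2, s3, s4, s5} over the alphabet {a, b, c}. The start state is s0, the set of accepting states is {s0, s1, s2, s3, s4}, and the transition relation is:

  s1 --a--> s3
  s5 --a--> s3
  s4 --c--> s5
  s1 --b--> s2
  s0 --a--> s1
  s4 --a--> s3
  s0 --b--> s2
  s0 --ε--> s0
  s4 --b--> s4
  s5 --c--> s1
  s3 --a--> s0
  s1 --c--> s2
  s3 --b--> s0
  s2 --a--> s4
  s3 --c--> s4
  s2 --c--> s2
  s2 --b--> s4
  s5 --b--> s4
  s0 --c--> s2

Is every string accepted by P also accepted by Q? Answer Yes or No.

Exploring the product automaton P × Q from the start pair (0, s0), following both machines on each input symbol, reaches 22 state pairs: (0, s0), (3, s1), (2, s2), (4, s2), (3, s3), (3, s2), (1, s4), (0, s4), (4, s4), (3, s0), (4, s0), (3, s4), (4, s3), (2, s5), (2, s4), (4, s5), (1, s3), (1, s1), (3, s5), (1, s0), (4, s1), (1, s2).
P accepts in {1} and Q accepts in {s0, s1, s2, s3, s4}. The reachable pairs whose P-component is accepting are (1, s4), (1, s3), (1, s1), (1, s0), (1, s2); in each of them the Q-component is accepting too, so the product for L(P) \ L(Q) (P-component accepting, Q-component rejecting) has no reachable accepting pair and the difference is empty.
Hence every string in L(P) is also in L(Q).

Yes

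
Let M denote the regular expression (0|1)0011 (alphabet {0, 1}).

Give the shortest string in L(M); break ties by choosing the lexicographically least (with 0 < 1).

00011

By inspection of the expression, no string of length less than 5 matches, and 00011 is the lexicographically first match of length 5.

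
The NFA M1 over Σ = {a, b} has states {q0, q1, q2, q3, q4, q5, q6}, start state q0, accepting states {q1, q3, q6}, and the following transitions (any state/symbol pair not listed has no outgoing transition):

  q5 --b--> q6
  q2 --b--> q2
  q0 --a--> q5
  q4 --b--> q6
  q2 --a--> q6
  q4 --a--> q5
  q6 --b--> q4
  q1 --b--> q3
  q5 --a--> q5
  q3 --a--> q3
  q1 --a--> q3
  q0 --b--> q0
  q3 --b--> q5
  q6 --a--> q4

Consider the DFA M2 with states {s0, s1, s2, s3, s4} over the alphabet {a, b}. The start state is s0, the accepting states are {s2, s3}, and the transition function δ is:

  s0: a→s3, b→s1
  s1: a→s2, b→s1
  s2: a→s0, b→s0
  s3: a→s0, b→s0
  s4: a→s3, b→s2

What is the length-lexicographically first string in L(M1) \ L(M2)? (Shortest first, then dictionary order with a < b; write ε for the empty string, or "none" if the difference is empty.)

The string ab is accepted by M1 but not by M2.
No shorter string lies in the difference, and ab is the lexicographically first length-2 string in L(M1) \ L(M2).

ab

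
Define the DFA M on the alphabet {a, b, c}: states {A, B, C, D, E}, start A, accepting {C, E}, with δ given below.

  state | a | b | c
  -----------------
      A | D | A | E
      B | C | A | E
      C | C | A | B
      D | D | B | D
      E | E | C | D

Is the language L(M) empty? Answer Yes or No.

No

The string c is accepted: the run A → E ends in the accepting state E.
Since at least one string is accepted, L(M) is not empty.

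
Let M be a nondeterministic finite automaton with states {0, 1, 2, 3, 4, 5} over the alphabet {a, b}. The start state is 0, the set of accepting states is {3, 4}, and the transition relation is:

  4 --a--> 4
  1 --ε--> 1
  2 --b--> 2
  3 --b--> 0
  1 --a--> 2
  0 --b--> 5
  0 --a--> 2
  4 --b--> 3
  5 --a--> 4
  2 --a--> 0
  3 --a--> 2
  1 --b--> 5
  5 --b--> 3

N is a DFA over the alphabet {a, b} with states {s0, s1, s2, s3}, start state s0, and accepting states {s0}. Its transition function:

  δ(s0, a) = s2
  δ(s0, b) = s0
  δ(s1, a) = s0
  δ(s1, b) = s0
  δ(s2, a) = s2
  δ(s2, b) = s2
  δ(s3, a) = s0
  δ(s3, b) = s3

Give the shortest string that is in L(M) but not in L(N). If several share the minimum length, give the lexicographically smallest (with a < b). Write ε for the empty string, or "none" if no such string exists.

The string ba is accepted by M but not by N.
No shorter string lies in the difference, and ba is the lexicographically first length-2 string in L(M) \ L(N).

ba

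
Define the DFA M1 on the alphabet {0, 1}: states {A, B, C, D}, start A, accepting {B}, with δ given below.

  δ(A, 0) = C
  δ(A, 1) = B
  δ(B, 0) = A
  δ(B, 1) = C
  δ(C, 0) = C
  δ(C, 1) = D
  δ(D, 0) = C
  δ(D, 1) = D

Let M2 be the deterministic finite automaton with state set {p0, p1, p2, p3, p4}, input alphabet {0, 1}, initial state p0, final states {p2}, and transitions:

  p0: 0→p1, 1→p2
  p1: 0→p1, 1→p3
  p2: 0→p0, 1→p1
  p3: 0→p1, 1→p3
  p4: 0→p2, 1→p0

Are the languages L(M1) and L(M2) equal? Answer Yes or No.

Yes

Exploring the product automaton M1 × M2 from the start pair (A, p0), following both machines on each input symbol, reaches 4 state pairs: (A, p0), (C, p1), (B, p2), (D, p3).
M1 accepts in {B} and M2 accepts in {p2}. In every reachable pair the two components are either both accepting — (B, p2) — or both non-accepting, so no string is accepted by exactly one of the machines: L(M1) \ L(M2) and L(M2) \ L(M1) are both empty.
Hence every string is accepted by M1 iff it is accepted by M2, and the two languages coincide.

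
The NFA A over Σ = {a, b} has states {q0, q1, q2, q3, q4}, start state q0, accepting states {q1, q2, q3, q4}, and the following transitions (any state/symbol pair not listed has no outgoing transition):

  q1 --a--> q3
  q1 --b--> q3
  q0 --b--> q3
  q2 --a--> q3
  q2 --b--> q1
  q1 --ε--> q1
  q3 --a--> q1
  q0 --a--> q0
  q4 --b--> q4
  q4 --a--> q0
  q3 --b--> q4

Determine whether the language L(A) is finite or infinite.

infinite

State q0 is reachable from the start and can reach an accepting state, and it lies on the cycle q0 → q0.
Traversing that cycle any number of times yields accepted strings of unbounded length, so the language is infinite.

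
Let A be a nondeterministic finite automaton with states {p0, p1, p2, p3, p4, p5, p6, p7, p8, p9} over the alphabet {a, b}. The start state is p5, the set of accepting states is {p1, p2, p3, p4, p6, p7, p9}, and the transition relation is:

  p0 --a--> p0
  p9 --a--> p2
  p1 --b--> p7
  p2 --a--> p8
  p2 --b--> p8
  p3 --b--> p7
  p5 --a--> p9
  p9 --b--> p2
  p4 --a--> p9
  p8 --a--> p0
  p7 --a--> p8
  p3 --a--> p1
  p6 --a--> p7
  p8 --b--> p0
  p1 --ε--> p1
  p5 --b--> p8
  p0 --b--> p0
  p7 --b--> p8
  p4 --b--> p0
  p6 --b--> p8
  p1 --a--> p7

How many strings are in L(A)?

The useful subgraph on states {p2, p5, p9} is acyclic, so L(A) is finite; the longest accepting path visits 3 useful states, giving maximum string length 2.
Counting accepting paths from p5 by length: 1 of length 1, 2 of length 2. Total 3.

3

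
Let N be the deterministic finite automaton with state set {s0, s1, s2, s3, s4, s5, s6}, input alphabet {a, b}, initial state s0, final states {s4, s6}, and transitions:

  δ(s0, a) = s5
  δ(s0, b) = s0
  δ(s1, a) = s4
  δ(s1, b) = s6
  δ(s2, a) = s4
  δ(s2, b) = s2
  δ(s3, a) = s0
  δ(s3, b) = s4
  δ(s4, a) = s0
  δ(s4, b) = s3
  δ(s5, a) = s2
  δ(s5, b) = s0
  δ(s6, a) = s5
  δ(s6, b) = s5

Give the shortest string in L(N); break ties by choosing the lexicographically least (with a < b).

aaa

A breadth-first search from s0 reaches an accepting state first via the path s0 → s5 → s2 → s4 on input aaa.
No string of length < 3 is accepted (BFS exhausts all shorter strings without reaching an accepting state), and aaa is the lexicographically least accepting string of length 3.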